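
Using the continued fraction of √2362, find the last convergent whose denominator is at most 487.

√2362 = [48; 1, 1, 1, 1, 96, …] (period length 5).
Convergents:
  p_0/q_0 = 48/1
  p_1/q_1 = 49/1
  p_2/q_2 = 97/2
  p_3/q_3 = 146/3
  p_4/q_4 = 243/5
  p_5/q_5 = 23474/483
  p_6/q_6 = 23717/488
q_5 = 483 ≤ 487 < 488 = q_6, so the answer is 23474/483.

23474/483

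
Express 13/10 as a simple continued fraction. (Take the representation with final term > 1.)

[1; 3, 3]

13 = 1·10 + 3
10 = 3·3 + 1
3 = 3·1 + 0  (stop)
So 13/10 = [1; 3, 3].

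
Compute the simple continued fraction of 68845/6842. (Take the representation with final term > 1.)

68845 = 10·6842 + 425
6842 = 16·425 + 42
425 = 10·42 + 5
42 = 8·5 + 2
5 = 2·2 + 1
2 = 2·1 + 0  (stop)
So 68845/6842 = [10; 16, 10, 8, 2, 2].

[10; 16, 10, 8, 2, 2]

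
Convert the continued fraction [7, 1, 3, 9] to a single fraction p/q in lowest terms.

287/37

Fold from the inside: start with 9/1.
  3 + 1/9 = 28/9
  1 + 9/28 = 37/28
  7 + 28/37 = 287/37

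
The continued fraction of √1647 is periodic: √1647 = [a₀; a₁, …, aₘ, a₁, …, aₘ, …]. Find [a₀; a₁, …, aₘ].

[40; 1, 1, 2, 1, 1, 80]

a₀ = ⌊√1647⌋ = 40.
With m₀=0, d₀=1 and mₖ₊₁ = dₖaₖ − mₖ, dₖ₊₁ = (n − mₖ₊₁²)/dₖ, aₖ₊₁ = ⌊(a₀+mₖ₊₁)/dₖ₊₁⌋:
  k=1: m=40, d=47, a=1
  k=2: m=7, d=34, a=1
  k=3: m=27, d=27, a=2
  k=4: m=27, d=34, a=1
  k=5: m=7, d=47, a=1
  k=6: m=40, d=1, a=80
d=1 and a=2a₀=80 at k=6, so the next step gives (m, d) = (40, 47) again — its k=1 value — and the period has length 6.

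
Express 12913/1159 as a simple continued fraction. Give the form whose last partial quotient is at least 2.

[11; 7, 14, 1, 10]

12913 = 11·1159 + 164
1159 = 7·164 + 11
164 = 14·11 + 10
11 = 1·10 + 1
10 = 10·1 + 0  (stop)
So 12913/1159 = [11; 7, 14, 1, 10].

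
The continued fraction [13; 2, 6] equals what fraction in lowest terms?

175/13

Using pₖ = aₖpₖ₋₁ + pₖ₋₂ and qₖ = aₖqₖ₋₁ + qₖ₋₂:
  k=0: a=13, p=13, q=1
  k=1: a=2, p=27, q=2
  k=2: a=6, p=175, q=13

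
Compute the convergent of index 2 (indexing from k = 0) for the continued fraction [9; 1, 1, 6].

Using pₖ = aₖpₖ₋₁ + pₖ₋₂, qₖ = aₖqₖ₋₁ + qₖ₋₂ (with p₋₁=1, p₋₂=0, q₋₁=0, q₋₂=1):
  k=0: a=9, p=9, q=1
  k=1: a=1, p=10, q=1
  k=2: a=1, p=19, q=2

19/2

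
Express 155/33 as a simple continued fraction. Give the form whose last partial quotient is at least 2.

[4; 1, 2, 3, 3]

155 = 4×33 + 23
33 = 1×23 + 10
23 = 2×10 + 3
10 = 3×3 + 1
3 = 3×1 + 0  (stop)
So 155/33 = [4; 1, 2, 3, 3].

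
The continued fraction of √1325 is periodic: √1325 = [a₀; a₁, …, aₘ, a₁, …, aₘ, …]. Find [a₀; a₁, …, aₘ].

a₀ = ⌊√1325⌋ = 36.
With m₀=0, d₀=1 and mₖ₊₁ = dₖaₖ − mₖ, dₖ₊₁ = (n − mₖ₊₁²)/dₖ, aₖ₊₁ = ⌊(a₀+mₖ₊₁)/dₖ₊₁⌋:
  k=1: m=36, d=29, a=2
  k=2: m=22, d=29, a=2
  k=3: m=36, d=1, a=72
d=1 and a=2a₀=72 at k=3, so the next step gives (m, d) = (36, 29) again — its k=1 value — and the period has length 3.

[36; 2, 2, 72]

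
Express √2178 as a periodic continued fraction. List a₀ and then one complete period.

a₀ = ⌊√2178⌋ = 46.
With m₀=0, d₀=1 and mₖ₊₁ = dₖaₖ − mₖ, dₖ₊₁ = (n − mₖ₊₁²)/dₖ, aₖ₊₁ = ⌊(a₀+mₖ₊₁)/dₖ₊₁⌋:
  k=1: m=46, d=62, a=1
  k=2: m=16, d=31, a=2
  k=3: m=46, d=2, a=46
  k=4: m=46, d=31, a=2
  k=5: m=16, d=62, a=1
  k=6: m=46, d=1, a=92
d=1 and a=2a₀=92 at k=6, so the next step gives (m, d) = (46, 62) again — its k=1 value — and the period has length 6.

[46; 1, 2, 46, 2, 1, 92]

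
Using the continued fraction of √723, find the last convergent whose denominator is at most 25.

√723 = [26; 1, 7, 1, 52, …] (period length 4).
Convergents:
  p_0/q_0 = 26/1
  p_1/q_1 = 27/1
  p_2/q_2 = 215/8
  p_3/q_3 = 242/9
  p_4/q_4 = 12799/476
q_3 = 9 ≤ 25 < 476 = q_4, so the answer is 242/9.

242/9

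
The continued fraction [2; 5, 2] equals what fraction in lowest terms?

24/11

Using pₖ = aₖpₖ₋₁ + pₖ₋₂ and qₖ = aₖqₖ₋₁ + qₖ₋₂:
  k=0: a=2, p=2, q=1
  k=1: a=5, p=11, q=5
  k=2: a=2, p=24, q=11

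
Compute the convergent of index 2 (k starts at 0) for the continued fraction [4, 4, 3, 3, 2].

Using pₖ = aₖpₖ₋₁ + pₖ₋₂, qₖ = aₖqₖ₋₁ + qₖ₋₂ (with p₋₁=1, p₋₂=0, q₋₁=0, q₋₂=1):
  k=0: a=4, p=4, q=1
  k=1: a=4, p=17, q=4
  k=2: a=3, p=55, q=13

55/13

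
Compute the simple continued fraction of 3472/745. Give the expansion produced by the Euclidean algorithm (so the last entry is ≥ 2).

[4; 1, 1, 1, 17, 14]

3472 = 4×745 + 492
745 = 1×492 + 253
492 = 1×253 + 239
253 = 1×239 + 14
239 = 17×14 + 1
14 = 14×1 + 0  (stop)
So 3472/745 = [4; 1, 1, 1, 17, 14].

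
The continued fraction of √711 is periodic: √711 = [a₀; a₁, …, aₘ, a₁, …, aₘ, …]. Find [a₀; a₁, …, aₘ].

a₀ = ⌊√711⌋ = 26.
With m₀=0, d₀=1 and mₖ₊₁ = dₖaₖ − mₖ, dₖ₊₁ = (n − mₖ₊₁²)/dₖ, aₖ₊₁ = ⌊(a₀+mₖ₊₁)/dₖ₊₁⌋:
  k=1: m=26, d=35, a=1
  k=2: m=9, d=18, a=1
  k=3: m=9, d=35, a=1
  k=4: m=26, d=1, a=52
d=1 and a=2a₀=52 at k=4, so the next step gives (m, d) = (26, 35) again — its k=1 value — and the period has length 4.

[26; 1, 1, 1, 52]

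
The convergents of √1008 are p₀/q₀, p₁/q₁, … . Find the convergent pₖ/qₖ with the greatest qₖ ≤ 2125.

√1008 = [31; 1, 2, 1, 62, …] (period length 4).
Convergents:
  p_0/q_0 = 31/1
  p_1/q_1 = 32/1
  p_2/q_2 = 95/3
  p_3/q_3 = 127/4
  p_4/q_4 = 7969/251
  p_5/q_5 = 8096/255
  p_6/q_6 = 24161/761
  p_7/q_7 = 32257/1016
  p_8/q_8 = 2024095/63753
q_7 = 1016 ≤ 2125 < 63753 = q_8, so the answer is 32257/1016.

32257/1016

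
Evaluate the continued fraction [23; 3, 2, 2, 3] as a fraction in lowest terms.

Fold from the inside: start with 3/1.
  2 + 1/3 = 7/3
  2 + 3/7 = 17/7
  3 + 7/17 = 58/17
  23 + 17/58 = 1351/58

1351/58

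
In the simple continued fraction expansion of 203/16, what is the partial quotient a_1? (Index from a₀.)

203 = 12·16 + 11   →  a_0 = 12
16 = 1·11 + 5   →  a_1 = 1

1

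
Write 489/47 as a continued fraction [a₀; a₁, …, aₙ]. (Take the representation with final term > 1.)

489 = 10*47 + 19
47 = 2*19 + 9
19 = 2*9 + 1
9 = 9*1 + 0  (stop)
So 489/47 = [10; 2, 2, 9].

[10; 2, 2, 9]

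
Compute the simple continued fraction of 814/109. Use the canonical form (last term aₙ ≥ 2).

[7; 2, 7, 3, 2]

814 = 7·109 + 51
109 = 2·51 + 7
51 = 7·7 + 2
7 = 3·2 + 1
2 = 2·1 + 0  (stop)
So 814/109 = [7; 2, 7, 3, 2].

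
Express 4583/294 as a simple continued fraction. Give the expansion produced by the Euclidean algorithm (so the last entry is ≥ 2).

[15; 1, 1, 2, 3, 17]

4583 = 15×294 + 173
294 = 1×173 + 121
173 = 1×121 + 52
121 = 2×52 + 17
52 = 3×17 + 1
17 = 17×1 + 0  (stop)
So 4583/294 = [15; 1, 1, 2, 3, 17].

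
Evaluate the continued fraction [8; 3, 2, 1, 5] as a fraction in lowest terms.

473/57

Fold from the inside: start with 5/1.
  1 + 1/5 = 6/5
  2 + 5/6 = 17/6
  3 + 6/17 = 57/17
  8 + 17/57 = 473/57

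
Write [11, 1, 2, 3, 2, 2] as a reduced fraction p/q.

Using pₖ = aₖpₖ₋₁ + pₖ₋₂ and qₖ = aₖqₖ₋₁ + qₖ₋₂:
  k=0: a=11, p=11, q=1
  k=1: a=1, p=12, q=1
  k=2: a=2, p=35, q=3
  k=3: a=3, p=117, q=10
  k=4: a=2, p=269, q=23
  k=5: a=2, p=655, q=56

655/56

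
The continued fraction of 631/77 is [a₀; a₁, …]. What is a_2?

7

631 = 8·77 + 15   →  a_0 = 8
77 = 5·15 + 2   →  a_1 = 5
15 = 7·2 + 1   →  a_2 = 7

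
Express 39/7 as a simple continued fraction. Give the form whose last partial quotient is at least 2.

[5; 1, 1, 3]

39 = 5×7 + 4
7 = 1×4 + 3
4 = 1×3 + 1
3 = 3×1 + 0  (stop)
So 39/7 = [5; 1, 1, 3].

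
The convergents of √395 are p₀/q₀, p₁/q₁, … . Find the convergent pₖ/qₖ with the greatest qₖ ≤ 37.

√395 = [19; 1, 6, 1, 38, …] (period length 4).
Convergents:
  p_0/q_0 = 19/1
  p_1/q_1 = 20/1
  p_2/q_2 = 139/7
  p_3/q_3 = 159/8
  p_4/q_4 = 6181/311
q_3 = 8 ≤ 37 < 311 = q_4, so the answer is 159/8.

159/8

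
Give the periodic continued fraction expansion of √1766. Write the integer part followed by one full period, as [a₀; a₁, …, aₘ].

[42; 42, 84]

a₀ = ⌊√1766⌋ = 42.
With m₀=0, d₀=1 and mₖ₊₁ = dₖaₖ − mₖ, dₖ₊₁ = (n − mₖ₊₁²)/dₖ, aₖ₊₁ = ⌊(a₀+mₖ₊₁)/dₖ₊₁⌋:
  k=1: m=42, d=2, a=42
  k=2: m=42, d=1, a=84
d=1 and a=2a₀=84 at k=2, so the next step gives (m, d) = (42, 2) again — its k=1 value — and the period has length 2.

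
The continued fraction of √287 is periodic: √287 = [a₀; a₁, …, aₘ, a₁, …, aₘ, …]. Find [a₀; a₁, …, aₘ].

[16; 1, 15, 1, 32]

a₀ = ⌊√287⌋ = 16.
With m₀=0, d₀=1 and mₖ₊₁ = dₖaₖ − mₖ, dₖ₊₁ = (n − mₖ₊₁²)/dₖ, aₖ₊₁ = ⌊(a₀+mₖ₊₁)/dₖ₊₁⌋:
  k=1: m=16, d=31, a=1
  k=2: m=15, d=2, a=15
  k=3: m=15, d=31, a=1
  k=4: m=16, d=1, a=32
d=1 and a=2a₀=32 at k=4, so the next step gives (m, d) = (16, 31) again — its k=1 value — and the period has length 4.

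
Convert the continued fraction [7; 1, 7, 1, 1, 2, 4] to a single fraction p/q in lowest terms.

Using pₖ = aₖpₖ₋₁ + pₖ₋₂ and qₖ = aₖqₖ₋₁ + qₖ₋₂:
  k=0: a=7, p=7, q=1
  k=1: a=1, p=8, q=1
  k=2: a=7, p=63, q=8
  k=3: a=1, p=71, q=9
  k=4: a=1, p=134, q=17
  k=5: a=2, p=339, q=43
  k=6: a=4, p=1490, q=189

1490/189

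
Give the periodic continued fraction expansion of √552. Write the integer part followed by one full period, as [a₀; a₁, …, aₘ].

a₀ = ⌊√552⌋ = 23.
With m₀=0, d₀=1 and mₖ₊₁ = dₖaₖ − mₖ, dₖ₊₁ = (n − mₖ₊₁²)/dₖ, aₖ₊₁ = ⌊(a₀+mₖ₊₁)/dₖ₊₁⌋:
  k=1: m=23, d=23, a=2
  k=2: m=23, d=1, a=46
d=1 and a=2a₀=46 at k=2, so the next step gives (m, d) = (23, 23) again — its k=1 value — and the period has length 2.

[23; 2, 46]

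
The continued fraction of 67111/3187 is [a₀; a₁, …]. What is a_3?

67111 = 21·3187 + 184   →  a_0 = 21
3187 = 17·184 + 59   →  a_1 = 17
184 = 3·59 + 7   →  a_2 = 3
59 = 8·7 + 3   →  a_3 = 8

8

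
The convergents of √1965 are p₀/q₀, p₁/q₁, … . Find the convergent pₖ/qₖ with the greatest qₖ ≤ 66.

√1965 = [44; 3, 21, 1, 4, 1, 21, 3, 88, …] (period length 8).
Convergents:
  p_0/q_0 = 44/1
  p_1/q_1 = 133/3
  p_2/q_2 = 2837/64
  p_3/q_3 = 2970/67
q_2 = 64 ≤ 66 < 67 = q_3, so the answer is 2837/64.

2837/64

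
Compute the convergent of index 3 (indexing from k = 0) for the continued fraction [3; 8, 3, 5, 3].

415/133

Using pₖ = aₖpₖ₋₁ + pₖ₋₂, qₖ = aₖqₖ₋₁ + qₖ₋₂ (with p₋₁=1, p₋₂=0, q₋₁=0, q₋₂=1):
  k=0: a=3, p=3, q=1
  k=1: a=8, p=25, q=8
  k=2: a=3, p=78, q=25
  k=3: a=5, p=415, q=133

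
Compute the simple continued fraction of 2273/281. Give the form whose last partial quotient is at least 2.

2273 = 8*281 + 25
281 = 11*25 + 6
25 = 4*6 + 1
6 = 6*1 + 0  (stop)
So 2273/281 = [8; 11, 4, 6].

[8; 11, 4, 6]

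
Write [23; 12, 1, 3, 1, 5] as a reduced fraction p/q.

8562/371

Fold from the inside: start with 5/1.
  1 + 1/5 = 6/5
  3 + 5/6 = 23/6
  1 + 6/23 = 29/23
  12 + 23/29 = 371/29
  23 + 29/371 = 8562/371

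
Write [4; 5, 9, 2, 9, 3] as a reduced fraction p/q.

11975/2854

Using pₖ = aₖpₖ₋₁ + pₖ₋₂ and qₖ = aₖqₖ₋₁ + qₖ₋₂:
  k=0: a=4, p=4, q=1
  k=1: a=5, p=21, q=5
  k=2: a=9, p=193, q=46
  k=3: a=2, p=407, q=97
  k=4: a=9, p=3856, q=919
  k=5: a=3, p=11975, q=2854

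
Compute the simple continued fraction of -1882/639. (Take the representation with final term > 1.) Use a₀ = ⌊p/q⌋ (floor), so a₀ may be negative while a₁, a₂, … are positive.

-1882 = -3*639 + 35
639 = 18*35 + 9
35 = 3*9 + 8
9 = 1*8 + 1
8 = 8*1 + 0  (stop)
So -1882/639 = [-3; 18, 3, 1, 8].

[-3; 18, 3, 1, 8]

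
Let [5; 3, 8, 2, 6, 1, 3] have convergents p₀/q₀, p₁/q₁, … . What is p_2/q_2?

133/25

Using pₖ = aₖpₖ₋₁ + pₖ₋₂, qₖ = aₖqₖ₋₁ + qₖ₋₂ (with p₋₁=1, p₋₂=0, q₋₁=0, q₋₂=1):
  k=0: a=5, p=5, q=1
  k=1: a=3, p=16, q=3
  k=2: a=8, p=133, q=25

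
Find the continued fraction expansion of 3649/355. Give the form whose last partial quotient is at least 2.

3649 = 10*355 + 99
355 = 3*99 + 58
99 = 1*58 + 41
58 = 1*41 + 17
41 = 2*17 + 7
17 = 2*7 + 3
7 = 2*3 + 1
3 = 3*1 + 0  (stop)
So 3649/355 = [10; 3, 1, 1, 2, 2, 2, 3].

[10; 3, 1, 1, 2, 2, 2, 3]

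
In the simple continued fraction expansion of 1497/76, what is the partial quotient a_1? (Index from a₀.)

1497 = 19·76 + 53   →  a_0 = 19
76 = 1·53 + 23   →  a_1 = 1

1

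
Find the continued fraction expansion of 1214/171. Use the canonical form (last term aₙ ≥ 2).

[7; 10, 17]

1214 = 7·171 + 17
171 = 10·17 + 1
17 = 17·1 + 0  (stop)
So 1214/171 = [7; 10, 17].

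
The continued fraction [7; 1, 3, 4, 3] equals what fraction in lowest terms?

427/55

Fold from the inside: start with 3/1.
  4 + 1/3 = 13/3
  3 + 3/13 = 42/13
  1 + 13/42 = 55/42
  7 + 42/55 = 427/55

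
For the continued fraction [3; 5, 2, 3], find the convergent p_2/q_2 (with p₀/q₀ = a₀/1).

35/11

Using pₖ = aₖpₖ₋₁ + pₖ₋₂, qₖ = aₖqₖ₋₁ + qₖ₋₂ (with p₋₁=1, p₋₂=0, q₋₁=0, q₋₂=1):
  k=0: a=3, p=3, q=1
  k=1: a=5, p=16, q=5
  k=2: a=2, p=35, q=11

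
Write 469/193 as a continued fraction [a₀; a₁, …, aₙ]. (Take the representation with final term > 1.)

469 = 2·193 + 83
193 = 2·83 + 27
83 = 3·27 + 2
27 = 13·2 + 1
2 = 2·1 + 0  (stop)
So 469/193 = [2; 2, 3, 13, 2].

[2; 2, 3, 13, 2]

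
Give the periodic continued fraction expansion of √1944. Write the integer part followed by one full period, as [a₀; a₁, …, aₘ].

a₀ = ⌊√1944⌋ = 44.
With m₀=0, d₀=1 and mₖ₊₁ = dₖaₖ − mₖ, dₖ₊₁ = (n − mₖ₊₁²)/dₖ, aₖ₊₁ = ⌊(a₀+mₖ₊₁)/dₖ₊₁⌋:
  k=1: m=44, d=8, a=11
  k=2: m=44, d=1, a=88
d=1 and a=2a₀=88 at k=2, so the next step gives (m, d) = (44, 8) again — its k=1 value — and the period has length 2.

[44; 11, 88]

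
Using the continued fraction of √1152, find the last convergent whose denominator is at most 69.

577/17

√1152 = [33; 1, 15, 1, 66, …] (period length 4).
Convergents:
  p_0/q_0 = 33/1
  p_1/q_1 = 34/1
  p_2/q_2 = 543/16
  p_3/q_3 = 577/17
  p_4/q_4 = 38625/1138
q_3 = 17 ≤ 69 < 1138 = q_4, so the answer is 577/17.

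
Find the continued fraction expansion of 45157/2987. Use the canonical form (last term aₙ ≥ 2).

45157 = 15×2987 + 352
2987 = 8×352 + 171
352 = 2×171 + 10
171 = 17×10 + 1
10 = 10×1 + 0  (stop)
So 45157/2987 = [15; 8, 2, 17, 10].

[15; 8, 2, 17, 10]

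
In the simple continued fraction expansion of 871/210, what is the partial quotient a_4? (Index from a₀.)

2

871 = 4·210 + 31   →  a_0 = 4
210 = 6·31 + 24   →  a_1 = 6
31 = 1·24 + 7   →  a_2 = 1
24 = 3·7 + 3   →  a_3 = 3
7 = 2·3 + 1   →  a_4 = 2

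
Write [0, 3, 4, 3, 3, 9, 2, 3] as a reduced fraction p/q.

Using pₖ = aₖpₖ₋₁ + pₖ₋₂ and qₖ = aₖqₖ₋₁ + qₖ₋₂:
  k=0: a=0, p=0, q=1
  k=1: a=3, p=1, q=3
  k=2: a=4, p=4, q=13
  k=3: a=3, p=13, q=42
  k=4: a=3, p=43, q=139
  k=5: a=9, p=400, q=1293
  k=6: a=2, p=843, q=2725
  k=7: a=3, p=2929, q=9468

2929/9468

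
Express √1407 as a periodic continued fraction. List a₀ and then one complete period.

[37; 1, 1, 24, 1, 1, 74]

a₀ = ⌊√1407⌋ = 37.
With m₀=0, d₀=1 and mₖ₊₁ = dₖaₖ − mₖ, dₖ₊₁ = (n − mₖ₊₁²)/dₖ, aₖ₊₁ = ⌊(a₀+mₖ₊₁)/dₖ₊₁⌋:
  k=1: m=37, d=38, a=1
  k=2: m=1, d=37, a=1
  k=3: m=36, d=3, a=24
  k=4: m=36, d=37, a=1
  k=5: m=1, d=38, a=1
  k=6: m=37, d=1, a=74
d=1 and a=2a₀=74 at k=6, so the next step gives (m, d) = (37, 38) again — its k=1 value — and the period has length 6.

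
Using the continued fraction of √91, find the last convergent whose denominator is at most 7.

√91 = [9; 1, 1, 5, 1, 5, 1, 1, 18, …] (period length 8).
Convergents:
  p_0/q_0 = 9/1
  p_1/q_1 = 10/1
  p_2/q_2 = 19/2
  p_3/q_3 = 105/11
q_2 = 2 ≤ 7 < 11 = q_3, so the answer is 19/2.

19/2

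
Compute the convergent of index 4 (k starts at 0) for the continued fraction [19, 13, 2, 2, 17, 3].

Using pₖ = aₖpₖ₋₁ + pₖ₋₂, qₖ = aₖqₖ₋₁ + qₖ₋₂ (with p₋₁=1, p₋₂=0, q₋₁=0, q₋₂=1):
  k=0: a=19, p=19, q=1
  k=1: a=13, p=248, q=13
  k=2: a=2, p=515, q=27
  k=3: a=2, p=1278, q=67
  k=4: a=17, p=22241, q=1166

22241/1166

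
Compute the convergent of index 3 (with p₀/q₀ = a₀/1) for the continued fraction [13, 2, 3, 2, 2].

215/16

Using pₖ = aₖpₖ₋₁ + pₖ₋₂, qₖ = aₖqₖ₋₁ + qₖ₋₂ (with p₋₁=1, p₋₂=0, q₋₁=0, q₋₂=1):
  k=0: a=13, p=13, q=1
  k=1: a=2, p=27, q=2
  k=2: a=3, p=94, q=7
  k=3: a=2, p=215, q=16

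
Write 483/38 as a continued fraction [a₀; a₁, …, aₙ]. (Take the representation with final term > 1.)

483 = 12*38 + 27
38 = 1*27 + 11
27 = 2*11 + 5
11 = 2*5 + 1
5 = 5*1 + 0  (stop)
So 483/38 = [12; 1, 2, 2, 5].

[12; 1, 2, 2, 5]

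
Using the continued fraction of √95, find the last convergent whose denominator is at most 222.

770/79

√95 = [9; 1, 2, 1, 18, …] (period length 4).
Convergents:
  p_0/q_0 = 9/1
  p_1/q_1 = 10/1
  p_2/q_2 = 29/3
  p_3/q_3 = 39/4
  p_4/q_4 = 731/75
  p_5/q_5 = 770/79
  p_6/q_6 = 2271/233
q_5 = 79 ≤ 222 < 233 = q_6, so the answer is 770/79.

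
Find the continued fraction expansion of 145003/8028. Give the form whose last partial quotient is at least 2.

145003 = 18·8028 + 499
8028 = 16·499 + 44
499 = 11·44 + 15
44 = 2·15 + 14
15 = 1·14 + 1
14 = 14·1 + 0  (stop)
So 145003/8028 = [18; 16, 11, 2, 1, 14].

[18; 16, 11, 2, 1, 14]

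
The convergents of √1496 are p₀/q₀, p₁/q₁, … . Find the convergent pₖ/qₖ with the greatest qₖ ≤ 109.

√1496 = [38; 1, 2, 9, 2, 1, 76, …] (period length 6).
Convergents:
  p_0/q_0 = 38/1
  p_1/q_1 = 39/1
  p_2/q_2 = 116/3
  p_3/q_3 = 1083/28
  p_4/q_4 = 2282/59
  p_5/q_5 = 3365/87
  p_6/q_6 = 258022/6671
q_5 = 87 ≤ 109 < 6671 = q_6, so the answer is 3365/87.

3365/87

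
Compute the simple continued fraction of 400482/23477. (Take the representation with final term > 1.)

[17; 17, 10, 10, 2, 6]

400482 = 17·23477 + 1373
23477 = 17·1373 + 136
1373 = 10·136 + 13
136 = 10·13 + 6
13 = 2·6 + 1
6 = 6·1 + 0  (stop)
So 400482/23477 = [17; 17, 10, 10, 2, 6].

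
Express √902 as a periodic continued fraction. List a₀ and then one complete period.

a₀ = ⌊√902⌋ = 30.
With m₀=0, d₀=1 and mₖ₊₁ = dₖaₖ − mₖ, dₖ₊₁ = (n − mₖ₊₁²)/dₖ, aₖ₊₁ = ⌊(a₀+mₖ₊₁)/dₖ₊₁⌋:
  k=1: m=30, d=2, a=30
  k=2: m=30, d=1, a=60
d=1 and a=2a₀=60 at k=2, so the next step gives (m, d) = (30, 2) again — its k=1 value — and the period has length 2.

[30; 30, 60]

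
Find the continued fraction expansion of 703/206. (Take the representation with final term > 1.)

[3; 2, 2, 2, 1, 3, 3]

703 = 3·206 + 85
206 = 2·85 + 36
85 = 2·36 + 13
36 = 2·13 + 10
13 = 1·10 + 3
10 = 3·3 + 1
3 = 3·1 + 0  (stop)
So 703/206 = [3; 2, 2, 2, 1, 3, 3].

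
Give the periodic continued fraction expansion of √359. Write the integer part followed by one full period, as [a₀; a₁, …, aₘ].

a₀ = ⌊√359⌋ = 18.
With m₀=0, d₀=1 and mₖ₊₁ = dₖaₖ − mₖ, dₖ₊₁ = (n − mₖ₊₁²)/dₖ, aₖ₊₁ = ⌊(a₀+mₖ₊₁)/dₖ₊₁⌋:
  k=1: m=18, d=35, a=1
  k=2: m=17, d=2, a=17
  k=3: m=17, d=35, a=1
  k=4: m=18, d=1, a=36
d=1 and a=2a₀=36 at k=4, so the next step gives (m, d) = (18, 35) again — its k=1 value — and the period has length 4.

[18; 1, 17, 1, 36]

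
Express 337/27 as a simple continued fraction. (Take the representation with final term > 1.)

337 = 12·27 + 13
27 = 2·13 + 1
13 = 13·1 + 0  (stop)
So 337/27 = [12; 2, 13].

[12; 2, 13]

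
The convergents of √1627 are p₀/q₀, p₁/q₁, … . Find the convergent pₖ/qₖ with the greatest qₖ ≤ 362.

√1627 = [40; 2, 1, 39, 1, 2, 80, …] (period length 6).
Convergents:
  p_0/q_0 = 40/1
  p_1/q_1 = 81/2
  p_2/q_2 = 121/3
  p_3/q_3 = 4800/119
  p_4/q_4 = 4921/122
  p_5/q_5 = 14642/363
q_4 = 122 ≤ 362 < 363 = q_5, so the answer is 4921/122.

4921/122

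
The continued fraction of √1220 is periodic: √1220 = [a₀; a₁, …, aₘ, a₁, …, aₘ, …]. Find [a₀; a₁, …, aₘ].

a₀ = ⌊√1220⌋ = 34.
With m₀=0, d₀=1 and mₖ₊₁ = dₖaₖ − mₖ, dₖ₊₁ = (n − mₖ₊₁²)/dₖ, aₖ₊₁ = ⌊(a₀+mₖ₊₁)/dₖ₊₁⌋:
  k=1: m=34, d=64, a=1
  k=2: m=30, d=5, a=12
  k=3: m=30, d=64, a=1
  k=4: m=34, d=1, a=68
d=1 and a=2a₀=68 at k=4, so the next step gives (m, d) = (34, 64) again — its k=1 value — and the period has length 4.

[34; 1, 12, 1, 68]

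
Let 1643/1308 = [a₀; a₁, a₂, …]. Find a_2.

1643 = 1·1308 + 335   →  a_0 = 1
1308 = 3·335 + 303   →  a_1 = 3
335 = 1·303 + 32   →  a_2 = 1

1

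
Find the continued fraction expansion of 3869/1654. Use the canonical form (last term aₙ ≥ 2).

3869 = 2×1654 + 561
1654 = 2×561 + 532
561 = 1×532 + 29
532 = 18×29 + 10
29 = 2×10 + 9
10 = 1×9 + 1
9 = 9×1 + 0  (stop)
So 3869/1654 = [2; 2, 1, 18, 2, 1, 9].

[2; 2, 1, 18, 2, 1, 9]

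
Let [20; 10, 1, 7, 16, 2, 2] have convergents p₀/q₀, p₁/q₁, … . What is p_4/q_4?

28189/1403

Using pₖ = aₖpₖ₋₁ + pₖ₋₂, qₖ = aₖqₖ₋₁ + qₖ₋₂ (with p₋₁=1, p₋₂=0, q₋₁=0, q₋₂=1):
  k=0: a=20, p=20, q=1
  k=1: a=10, p=201, q=10
  k=2: a=1, p=221, q=11
  k=3: a=7, p=1748, q=87
  k=4: a=16, p=28189, q=1403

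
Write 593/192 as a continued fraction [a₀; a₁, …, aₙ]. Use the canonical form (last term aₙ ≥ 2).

[3; 11, 3, 2, 2]

593 = 3×192 + 17
192 = 11×17 + 5
17 = 3×5 + 2
5 = 2×2 + 1
2 = 2×1 + 0  (stop)
So 593/192 = [3; 11, 3, 2, 2].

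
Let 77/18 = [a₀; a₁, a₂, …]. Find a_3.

1

77 = 4·18 + 5   →  a_0 = 4
18 = 3·5 + 3   →  a_1 = 3
5 = 1·3 + 2   →  a_2 = 1
3 = 1·2 + 1   →  a_3 = 1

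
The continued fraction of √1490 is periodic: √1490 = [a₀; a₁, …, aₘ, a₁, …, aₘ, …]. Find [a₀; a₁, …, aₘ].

a₀ = ⌊√1490⌋ = 38.
With m₀=0, d₀=1 and mₖ₊₁ = dₖaₖ − mₖ, dₖ₊₁ = (n − mₖ₊₁²)/dₖ, aₖ₊₁ = ⌊(a₀+mₖ₊₁)/dₖ₊₁⌋:
  k=1: m=38, d=46, a=1
  k=2: m=8, d=31, a=1
  k=3: m=23, d=31, a=1
  k=4: m=8, d=46, a=1
  k=5: m=38, d=1, a=76
d=1 and a=2a₀=76 at k=5, so the next step gives (m, d) = (38, 46) again — its k=1 value — and the period has length 5.

[38; 1, 1, 1, 1, 76]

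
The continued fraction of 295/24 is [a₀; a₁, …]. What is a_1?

3

295 = 12·24 + 7   →  a_0 = 12
24 = 3·7 + 3   →  a_1 = 3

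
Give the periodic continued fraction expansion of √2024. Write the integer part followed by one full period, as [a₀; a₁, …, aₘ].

[44; 1, 88]

a₀ = ⌊√2024⌋ = 44.
With m₀=0, d₀=1 and mₖ₊₁ = dₖaₖ − mₖ, dₖ₊₁ = (n − mₖ₊₁²)/dₖ, aₖ₊₁ = ⌊(a₀+mₖ₊₁)/dₖ₊₁⌋:
  k=1: m=44, d=88, a=1
  k=2: m=44, d=1, a=88
d=1 and a=2a₀=88 at k=2, so the next step gives (m, d) = (44, 88) again — its k=1 value — and the period has length 2.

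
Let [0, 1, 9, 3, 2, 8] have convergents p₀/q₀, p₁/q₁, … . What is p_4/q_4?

65/72

Using pₖ = aₖpₖ₋₁ + pₖ₋₂, qₖ = aₖqₖ₋₁ + qₖ₋₂ (with p₋₁=1, p₋₂=0, q₋₁=0, q₋₂=1):
  k=0: a=0, p=0, q=1
  k=1: a=1, p=1, q=1
  k=2: a=9, p=9, q=10
  k=3: a=3, p=28, q=31
  k=4: a=2, p=65, q=72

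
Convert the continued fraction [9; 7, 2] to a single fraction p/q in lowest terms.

Using pₖ = aₖpₖ₋₁ + pₖ₋₂ and qₖ = aₖqₖ₋₁ + qₖ₋₂:
  k=0: a=9, p=9, q=1
  k=1: a=7, p=64, q=7
  k=2: a=2, p=137, q=15

137/15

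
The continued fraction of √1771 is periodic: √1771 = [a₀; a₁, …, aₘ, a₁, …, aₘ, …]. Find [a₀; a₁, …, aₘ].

a₀ = ⌊√1771⌋ = 42.
With m₀=0, d₀=1 and mₖ₊₁ = dₖaₖ − mₖ, dₖ₊₁ = (n − mₖ₊₁²)/dₖ, aₖ₊₁ = ⌊(a₀+mₖ₊₁)/dₖ₊₁⌋:
  k=1: m=42, d=7, a=12
  k=2: m=42, d=1, a=84
d=1 and a=2a₀=84 at k=2, so the next step gives (m, d) = (42, 7) again — its k=1 value — and the period has length 2.

[42; 12, 84]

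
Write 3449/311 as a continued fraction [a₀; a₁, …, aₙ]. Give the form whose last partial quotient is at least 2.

3449 = 11·311 + 28
311 = 11·28 + 3
28 = 9·3 + 1
3 = 3·1 + 0  (stop)
So 3449/311 = [11; 11, 9, 3].

[11; 11, 9, 3]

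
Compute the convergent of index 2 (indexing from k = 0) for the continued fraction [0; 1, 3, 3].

Using pₖ = aₖpₖ₋₁ + pₖ₋₂, qₖ = aₖqₖ₋₁ + qₖ₋₂ (with p₋₁=1, p₋₂=0, q₋₁=0, q₋₂=1):
  k=0: a=0, p=0, q=1
  k=1: a=1, p=1, q=1
  k=2: a=3, p=3, q=4

3/4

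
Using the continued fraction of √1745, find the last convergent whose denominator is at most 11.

√1745 = [41; 1, 3, 2, 2, 3, 1, 82, …] (period length 7).
Convergents:
  p_0/q_0 = 41/1
  p_1/q_1 = 42/1
  p_2/q_2 = 167/4
  p_3/q_3 = 376/9
  p_4/q_4 = 919/22
q_3 = 9 ≤ 11 < 22 = q_4, so the answer is 376/9.

376/9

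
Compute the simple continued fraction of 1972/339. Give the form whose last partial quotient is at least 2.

[5; 1, 4, 2, 7, 4]

1972 = 5*339 + 277
339 = 1*277 + 62
277 = 4*62 + 29
62 = 2*29 + 4
29 = 7*4 + 1
4 = 4*1 + 0  (stop)
So 1972/339 = [5; 1, 4, 2, 7, 4].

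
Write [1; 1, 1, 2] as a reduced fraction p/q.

8/5

Fold from the inside: start with 2/1.
  1 + 1/2 = 3/2
  1 + 2/3 = 5/3
  1 + 3/5 = 8/5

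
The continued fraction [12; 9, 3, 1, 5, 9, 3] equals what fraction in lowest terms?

73556/6075

Using pₖ = aₖpₖ₋₁ + pₖ₋₂ and qₖ = aₖqₖ₋₁ + qₖ₋₂:
  k=0: a=12, p=12, q=1
  k=1: a=9, p=109, q=9
  k=2: a=3, p=339, q=28
  k=3: a=1, p=448, q=37
  k=4: a=5, p=2579, q=213
  k=5: a=9, p=23659, q=1954
  k=6: a=3, p=73556, q=6075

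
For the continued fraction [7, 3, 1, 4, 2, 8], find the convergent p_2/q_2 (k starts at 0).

Using pₖ = aₖpₖ₋₁ + pₖ₋₂, qₖ = aₖqₖ₋₁ + qₖ₋₂ (with p₋₁=1, p₋₂=0, q₋₁=0, q₋₂=1):
  k=0: a=7, p=7, q=1
  k=1: a=3, p=22, q=3
  k=2: a=1, p=29, q=4

29/4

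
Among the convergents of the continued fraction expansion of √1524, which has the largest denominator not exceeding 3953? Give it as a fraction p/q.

79209/2029

√1524 = [39; 26, 78, …] (period length 2).
Convergents:
  p_0/q_0 = 39/1
  p_1/q_1 = 1015/26
  p_2/q_2 = 79209/2029
  p_3/q_3 = 2060449/52780
q_2 = 2029 ≤ 3953 < 52780 = q_3, so the answer is 79209/2029.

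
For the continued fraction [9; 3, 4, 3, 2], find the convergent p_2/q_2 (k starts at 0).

Using pₖ = aₖpₖ₋₁ + pₖ₋₂, qₖ = aₖqₖ₋₁ + qₖ₋₂ (with p₋₁=1, p₋₂=0, q₋₁=0, q₋₂=1):
  k=0: a=9, p=9, q=1
  k=1: a=3, p=28, q=3
  k=2: a=4, p=121, q=13

121/13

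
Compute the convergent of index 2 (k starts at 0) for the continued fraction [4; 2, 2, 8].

Using pₖ = aₖpₖ₋₁ + pₖ₋₂, qₖ = aₖqₖ₋₁ + qₖ₋₂ (with p₋₁=1, p₋₂=0, q₋₁=0, q₋₂=1):
  k=0: a=4, p=4, q=1
  k=1: a=2, p=9, q=2
  k=2: a=2, p=22, q=5

22/5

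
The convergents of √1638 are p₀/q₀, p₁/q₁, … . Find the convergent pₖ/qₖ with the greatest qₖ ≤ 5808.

√1638 = [40; 2, 8, 2, 80, …] (period length 4).
Convergents:
  p_0/q_0 = 40/1
  p_1/q_1 = 81/2
  p_2/q_2 = 688/17
  p_3/q_3 = 1457/36
  p_4/q_4 = 117248/2897
  p_5/q_5 = 235953/5830
q_4 = 2897 ≤ 5808 < 5830 = q_5, so the answer is 117248/2897.

117248/2897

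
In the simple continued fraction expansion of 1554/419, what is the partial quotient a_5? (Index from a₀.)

3

1554 = 3·419 + 297   →  a_0 = 3
419 = 1·297 + 122   →  a_1 = 1
297 = 2·122 + 53   →  a_2 = 2
122 = 2·53 + 16   →  a_3 = 2
53 = 3·16 + 5   →  a_4 = 3
16 = 3·5 + 1   →  a_5 = 3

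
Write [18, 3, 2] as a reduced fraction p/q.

128/7

Fold from the inside: start with 2/1.
  3 + 1/2 = 7/2
  18 + 2/7 = 128/7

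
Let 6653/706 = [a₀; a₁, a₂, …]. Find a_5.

6653 = 9·706 + 299   →  a_0 = 9
706 = 2·299 + 108   →  a_1 = 2
299 = 2·108 + 83   →  a_2 = 2
108 = 1·83 + 25   →  a_3 = 1
83 = 3·25 + 8   →  a_4 = 3
25 = 3·8 + 1   →  a_5 = 3

3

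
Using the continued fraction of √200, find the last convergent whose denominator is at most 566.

√200 = [14; 7, 28, …] (period length 2).
Convergents:
  p_0/q_0 = 14/1
  p_1/q_1 = 99/7
  p_2/q_2 = 2786/197
  p_3/q_3 = 19601/1386
q_2 = 197 ≤ 566 < 1386 = q_3, so the answer is 2786/197.

2786/197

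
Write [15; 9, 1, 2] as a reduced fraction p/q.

Fold from the inside: start with 2/1.
  1 + 1/2 = 3/2
  9 + 2/3 = 29/3
  15 + 3/29 = 438/29

438/29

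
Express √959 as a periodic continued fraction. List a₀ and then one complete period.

a₀ = ⌊√959⌋ = 30.
With m₀=0, d₀=1 and mₖ₊₁ = dₖaₖ − mₖ, dₖ₊₁ = (n − mₖ₊₁²)/dₖ, aₖ₊₁ = ⌊(a₀+mₖ₊₁)/dₖ₊₁⌋:
  k=1: m=30, d=59, a=1
  k=2: m=29, d=2, a=29
  k=3: m=29, d=59, a=1
  k=4: m=30, d=1, a=60
d=1 and a=2a₀=60 at k=4, so the next step gives (m, d) = (30, 59) again — its k=1 value — and the period has length 4.

[30; 1, 29, 1, 60]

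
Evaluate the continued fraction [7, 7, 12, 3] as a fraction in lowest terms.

1871/262

Fold from the inside: start with 3/1.
  12 + 1/3 = 37/3
  7 + 3/37 = 262/37
  7 + 37/262 = 1871/262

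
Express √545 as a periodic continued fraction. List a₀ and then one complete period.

a₀ = ⌊√545⌋ = 23.

[23; 2, 1, 8, 1, 2, 46]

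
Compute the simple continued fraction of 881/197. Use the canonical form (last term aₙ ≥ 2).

881 = 4×197 + 93
197 = 2×93 + 11
93 = 8×11 + 5
11 = 2×5 + 1
5 = 5×1 + 0  (stop)
So 881/197 = [4; 2, 8, 2, 5].

[4; 2, 8, 2, 5]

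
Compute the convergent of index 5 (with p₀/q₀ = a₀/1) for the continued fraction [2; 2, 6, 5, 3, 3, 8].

Using pₖ = aₖpₖ₋₁ + pₖ₋₂, qₖ = aₖqₖ₋₁ + qₖ₋₂ (with p₋₁=1, p₋₂=0, q₋₁=0, q₋₂=1):
  k=0: a=2, p=2, q=1
  k=1: a=2, p=5, q=2
  k=2: a=6, p=32, q=13
  k=3: a=5, p=165, q=67
  k=4: a=3, p=527, q=214
  k=5: a=3, p=1746, q=709

1746/709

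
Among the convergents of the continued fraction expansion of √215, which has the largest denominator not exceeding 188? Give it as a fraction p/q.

√215 = [14; 1, 1, 1, 28, …] (period length 4).
Convergents:
  p_0/q_0 = 14/1
  p_1/q_1 = 15/1
  p_2/q_2 = 29/2
  p_3/q_3 = 44/3
  p_4/q_4 = 1261/86
  p_5/q_5 = 1305/89
  p_6/q_6 = 2566/175
  p_7/q_7 = 3871/264
q_6 = 175 ≤ 188 < 264 = q_7, so the answer is 2566/175.

2566/175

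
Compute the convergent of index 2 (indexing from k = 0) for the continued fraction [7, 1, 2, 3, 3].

23/3

Using pₖ = aₖpₖ₋₁ + pₖ₋₂, qₖ = aₖqₖ₋₁ + qₖ₋₂ (with p₋₁=1, p₋₂=0, q₋₁=0, q₋₂=1):
  k=0: a=7, p=7, q=1
  k=1: a=1, p=8, q=1
  k=2: a=2, p=23, q=3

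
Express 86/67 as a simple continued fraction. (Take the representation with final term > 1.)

[1; 3, 1, 1, 9]

86 = 1×67 + 19
67 = 3×19 + 10
19 = 1×10 + 9
10 = 1×9 + 1
9 = 9×1 + 0  (stop)
So 86/67 = [1; 3, 1, 1, 9].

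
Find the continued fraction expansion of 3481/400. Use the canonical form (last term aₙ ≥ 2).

[8; 1, 2, 2, 1, 3, 3, 3]

3481 = 8×400 + 281
400 = 1×281 + 119
281 = 2×119 + 43
119 = 2×43 + 33
43 = 1×33 + 10
33 = 3×10 + 3
10 = 3×3 + 1
3 = 3×1 + 0  (stop)
So 3481/400 = [8; 1, 2, 2, 1, 3, 3, 3].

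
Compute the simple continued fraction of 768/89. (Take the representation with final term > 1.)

768 = 8×89 + 56
89 = 1×56 + 33
56 = 1×33 + 23
33 = 1×23 + 10
23 = 2×10 + 3
10 = 3×3 + 1
3 = 3×1 + 0  (stop)
So 768/89 = [8; 1, 1, 1, 2, 3, 3].

[8; 1, 1, 1, 2, 3, 3]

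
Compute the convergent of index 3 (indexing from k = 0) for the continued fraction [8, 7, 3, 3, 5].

Using pₖ = aₖpₖ₋₁ + pₖ₋₂, qₖ = aₖqₖ₋₁ + qₖ₋₂ (with p₋₁=1, p₋₂=0, q₋₁=0, q₋₂=1):
  k=0: a=8, p=8, q=1
  k=1: a=7, p=57, q=7
  k=2: a=3, p=179, q=22
  k=3: a=3, p=594, q=73

594/73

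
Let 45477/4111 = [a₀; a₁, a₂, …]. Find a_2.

45477 = 11·4111 + 256   →  a_0 = 11
4111 = 16·256 + 15   →  a_1 = 16
256 = 17·15 + 1   →  a_2 = 17

17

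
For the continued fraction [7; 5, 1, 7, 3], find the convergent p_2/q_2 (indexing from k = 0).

43/6

Using pₖ = aₖpₖ₋₁ + pₖ₋₂, qₖ = aₖqₖ₋₁ + qₖ₋₂ (with p₋₁=1, p₋₂=0, q₋₁=0, q₋₂=1):
  k=0: a=7, p=7, q=1
  k=1: a=5, p=36, q=5
  k=2: a=1, p=43, q=6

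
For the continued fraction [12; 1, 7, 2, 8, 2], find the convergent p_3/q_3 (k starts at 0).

219/17

Using pₖ = aₖpₖ₋₁ + pₖ₋₂, qₖ = aₖqₖ₋₁ + qₖ₋₂ (with p₋₁=1, p₋₂=0, q₋₁=0, q₋₂=1):
  k=0: a=12, p=12, q=1
  k=1: a=1, p=13, q=1
  k=2: a=7, p=103, q=8
  k=3: a=2, p=219, q=17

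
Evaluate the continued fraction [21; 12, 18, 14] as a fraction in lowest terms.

Fold from the inside: start with 14/1.
  18 + 1/14 = 253/14
  12 + 14/253 = 3050/253
  21 + 253/3050 = 64303/3050

64303/3050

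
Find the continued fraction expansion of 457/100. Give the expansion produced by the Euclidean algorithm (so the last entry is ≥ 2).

457 = 4*100 + 57
100 = 1*57 + 43
57 = 1*43 + 14
43 = 3*14 + 1
14 = 14*1 + 0  (stop)
So 457/100 = [4; 1, 1, 3, 14].

[4; 1, 1, 3, 14]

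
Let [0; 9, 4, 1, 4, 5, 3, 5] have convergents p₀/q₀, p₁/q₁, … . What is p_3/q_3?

Using pₖ = aₖpₖ₋₁ + pₖ₋₂, qₖ = aₖqₖ₋₁ + qₖ₋₂ (with p₋₁=1, p₋₂=0, q₋₁=0, q₋₂=1):
  k=0: a=0, p=0, q=1
  k=1: a=9, p=1, q=9
  k=2: a=4, p=4, q=37
  k=3: a=1, p=5, q=46

5/46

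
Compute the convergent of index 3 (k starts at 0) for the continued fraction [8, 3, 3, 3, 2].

Using pₖ = aₖpₖ₋₁ + pₖ₋₂, qₖ = aₖqₖ₋₁ + qₖ₋₂ (with p₋₁=1, p₋₂=0, q₋₁=0, q₋₂=1):
  k=0: a=8, p=8, q=1
  k=1: a=3, p=25, q=3
  k=2: a=3, p=83, q=10
  k=3: a=3, p=274, q=33

274/33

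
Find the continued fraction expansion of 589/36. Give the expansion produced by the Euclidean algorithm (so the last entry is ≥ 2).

589 = 16*36 + 13
36 = 2*13 + 10
13 = 1*10 + 3
10 = 3*3 + 1
3 = 3*1 + 0  (stop)
So 589/36 = [16; 2, 1, 3, 3].

[16; 2, 1, 3, 3]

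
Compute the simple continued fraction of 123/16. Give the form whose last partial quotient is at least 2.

123 = 7·16 + 11
16 = 1·11 + 5
11 = 2·5 + 1
5 = 5·1 + 0  (stop)
So 123/16 = [7; 1, 2, 5].

[7; 1, 2, 5]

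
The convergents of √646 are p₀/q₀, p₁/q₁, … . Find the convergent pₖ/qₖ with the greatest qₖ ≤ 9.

√646 = [25; 2, 2, 2, 50, …] (period length 4).
Convergents:
  p_0/q_0 = 25/1
  p_1/q_1 = 51/2
  p_2/q_2 = 127/5
  p_3/q_3 = 305/12
q_2 = 5 ≤ 9 < 12 = q_3, so the answer is 127/5.

127/5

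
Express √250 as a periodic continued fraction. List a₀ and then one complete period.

[15; 1, 4, 3, 3, 4, 1, 30]

a₀ = ⌊√250⌋ = 15.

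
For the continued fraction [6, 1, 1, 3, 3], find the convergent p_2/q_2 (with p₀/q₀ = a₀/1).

Using pₖ = aₖpₖ₋₁ + pₖ₋₂, qₖ = aₖqₖ₋₁ + qₖ₋₂ (with p₋₁=1, p₋₂=0, q₋₁=0, q₋₂=1):
  k=0: a=6, p=6, q=1
  k=1: a=1, p=7, q=1
  k=2: a=1, p=13, q=2

13/2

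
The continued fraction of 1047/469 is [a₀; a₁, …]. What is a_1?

4

1047 = 2·469 + 109   →  a_0 = 2
469 = 4·109 + 33   →  a_1 = 4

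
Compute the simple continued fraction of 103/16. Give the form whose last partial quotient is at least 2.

[6; 2, 3, 2]

103 = 6×16 + 7
16 = 2×7 + 2
7 = 3×2 + 1
2 = 2×1 + 0  (stop)
So 103/16 = [6; 2, 3, 2].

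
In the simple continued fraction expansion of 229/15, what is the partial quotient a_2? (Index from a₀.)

229 = 15·15 + 4   →  a_0 = 15
15 = 3·4 + 3   →  a_1 = 3
4 = 1·3 + 1   →  a_2 = 1

1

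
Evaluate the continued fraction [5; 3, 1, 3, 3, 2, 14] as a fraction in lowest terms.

Fold from the inside: start with 14/1.
  2 + 1/14 = 29/14
  3 + 14/29 = 101/29
  3 + 29/101 = 332/101
  1 + 101/332 = 433/332
  3 + 332/433 = 1631/433
  5 + 433/1631 = 8588/1631

8588/1631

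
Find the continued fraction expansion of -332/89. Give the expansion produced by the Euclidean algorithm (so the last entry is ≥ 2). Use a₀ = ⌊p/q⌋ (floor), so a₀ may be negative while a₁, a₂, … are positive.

-332 = -4*89 + 24
89 = 3*24 + 17
24 = 1*17 + 7
17 = 2*7 + 3
7 = 2*3 + 1
3 = 3*1 + 0  (stop)
So -332/89 = [-4; 3, 1, 2, 2, 3].

[-4; 3, 1, 2, 2, 3]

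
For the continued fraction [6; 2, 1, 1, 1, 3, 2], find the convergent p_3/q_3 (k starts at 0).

Using pₖ = aₖpₖ₋₁ + pₖ₋₂, qₖ = aₖqₖ₋₁ + qₖ₋₂ (with p₋₁=1, p₋₂=0, q₋₁=0, q₋₂=1):
  k=0: a=6, p=6, q=1
  k=1: a=2, p=13, q=2
  k=2: a=1, p=19, q=3
  k=3: a=1, p=32, q=5

32/5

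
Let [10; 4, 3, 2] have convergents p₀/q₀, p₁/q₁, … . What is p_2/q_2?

Using pₖ = aₖpₖ₋₁ + pₖ₋₂, qₖ = aₖqₖ₋₁ + qₖ₋₂ (with p₋₁=1, p₋₂=0, q₋₁=0, q₋₂=1):
  k=0: a=10, p=10, q=1
  k=1: a=4, p=41, q=4
  k=2: a=3, p=133, q=13

133/13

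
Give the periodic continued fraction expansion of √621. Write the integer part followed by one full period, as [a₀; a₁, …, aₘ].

[24; 1, 11, 2, 11, 1, 48]

a₀ = ⌊√621⌋ = 24.
With m₀=0, d₀=1 and mₖ₊₁ = dₖaₖ − mₖ, dₖ₊₁ = (n − mₖ₊₁²)/dₖ, aₖ₊₁ = ⌊(a₀+mₖ₊₁)/dₖ₊₁⌋:
  k=1: m=24, d=45, a=1
  k=2: m=21, d=4, a=11
  k=3: m=23, d=23, a=2
  k=4: m=23, d=4, a=11
  k=5: m=21, d=45, a=1
  k=6: m=24, d=1, a=48
d=1 and a=2a₀=48 at k=6, so the next step gives (m, d) = (24, 45) again — its k=1 value — and the period has length 6.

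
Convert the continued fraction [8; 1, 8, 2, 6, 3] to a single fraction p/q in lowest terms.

3451/388

Fold from the inside: start with 3/1.
  6 + 1/3 = 19/3
  2 + 3/19 = 41/19
  8 + 19/41 = 347/41
  1 + 41/347 = 388/347
  8 + 347/388 = 3451/388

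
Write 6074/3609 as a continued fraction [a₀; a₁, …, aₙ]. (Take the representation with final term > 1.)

[1; 1, 2, 6, 2, 6, 3, 4]

6074 = 1*3609 + 2465
3609 = 1*2465 + 1144
2465 = 2*1144 + 177
1144 = 6*177 + 82
177 = 2*82 + 13
82 = 6*13 + 4
13 = 3*4 + 1
4 = 4*1 + 0  (stop)
So 6074/3609 = [1; 1, 2, 6, 2, 6, 3, 4].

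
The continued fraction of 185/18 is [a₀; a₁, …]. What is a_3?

1

185 = 10·18 + 5   →  a_0 = 10
18 = 3·5 + 3   →  a_1 = 3
5 = 1·3 + 2   →  a_2 = 1
3 = 1·2 + 1   →  a_3 = 1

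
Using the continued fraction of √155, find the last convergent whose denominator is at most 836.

√155 = [12; 2, 4, 2, 24, …] (period length 4).
Convergents:
  p_0/q_0 = 12/1
  p_1/q_1 = 25/2
  p_2/q_2 = 112/9
  p_3/q_3 = 249/20
  p_4/q_4 = 6088/489
  p_5/q_5 = 12425/998
q_4 = 489 ≤ 836 < 998 = q_5, so the answer is 6088/489.

6088/489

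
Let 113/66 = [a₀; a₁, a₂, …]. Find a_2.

113 = 1·66 + 47   →  a_0 = 1
66 = 1·47 + 19   →  a_1 = 1
47 = 2·19 + 9   →  a_2 = 2

2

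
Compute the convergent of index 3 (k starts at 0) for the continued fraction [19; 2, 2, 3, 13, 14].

330/17

Using pₖ = aₖpₖ₋₁ + pₖ₋₂, qₖ = aₖqₖ₋₁ + qₖ₋₂ (with p₋₁=1, p₋₂=0, q₋₁=0, q₋₂=1):
  k=0: a=19, p=19, q=1
  k=1: a=2, p=39, q=2
  k=2: a=2, p=97, q=5
  k=3: a=3, p=330, q=17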